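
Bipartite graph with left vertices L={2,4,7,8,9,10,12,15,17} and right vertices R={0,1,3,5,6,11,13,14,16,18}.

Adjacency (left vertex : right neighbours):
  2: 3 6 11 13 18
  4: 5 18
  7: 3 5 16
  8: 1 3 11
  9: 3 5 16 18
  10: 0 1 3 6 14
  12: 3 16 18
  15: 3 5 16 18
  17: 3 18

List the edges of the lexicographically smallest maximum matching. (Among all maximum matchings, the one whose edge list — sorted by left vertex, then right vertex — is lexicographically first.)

Lex-smallest maximum matching: {(2,6), (4,5), (7,3), (8,1), (9,16), (10,0), (12,18)}

|M| = 7 (so the lex-smallest maximum matching has 7 edges)
process left vertices in ascending order; for each, take the smallest-labelled available neighbour that still permits 7 edges overall, or leave it unmatched if none does
lex-smallest matching: {2-6, 4-5, 7-3, 8-1, 9-16, 10-0, 12-18}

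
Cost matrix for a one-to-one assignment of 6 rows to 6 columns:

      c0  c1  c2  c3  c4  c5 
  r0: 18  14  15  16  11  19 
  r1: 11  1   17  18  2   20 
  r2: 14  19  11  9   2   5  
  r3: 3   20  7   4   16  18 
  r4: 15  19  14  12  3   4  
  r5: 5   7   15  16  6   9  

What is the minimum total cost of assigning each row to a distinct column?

optimal assignment: row0→col2 (cost 15), row1→col1 (cost 1), row2→col4 (cost 2), row3→col3 (cost 4), row4→col5 (cost 4), row5→col0 (cost 5)
total = 15 + 1 + 2 + 4 + 4 + 5 = 31

Minimum assignment cost: 31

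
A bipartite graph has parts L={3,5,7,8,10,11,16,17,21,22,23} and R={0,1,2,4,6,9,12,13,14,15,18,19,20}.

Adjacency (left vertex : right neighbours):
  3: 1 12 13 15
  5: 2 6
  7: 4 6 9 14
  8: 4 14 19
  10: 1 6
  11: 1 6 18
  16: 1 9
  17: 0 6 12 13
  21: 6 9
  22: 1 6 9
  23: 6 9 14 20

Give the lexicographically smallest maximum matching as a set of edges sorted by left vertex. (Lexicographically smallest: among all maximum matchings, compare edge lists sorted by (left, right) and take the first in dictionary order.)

|M| = 10 (so the lex-smallest maximum matching has 10 edges)
process left vertices in ascending order; for each, take the smallest-labelled available neighbour that still permits 10 edges overall, or leave it unmatched if none does
lex-smallest matching: {3-12, 5-2, 7-4, 8-14, 10-1, 11-18, 16-9, 17-0, 21-6, 23-20}

Lex-smallest maximum matching: {(3,12), (5,2), (7,4), (8,14), (10,1), (11,18), (16,9), (17,0), (21,6), (23,20)}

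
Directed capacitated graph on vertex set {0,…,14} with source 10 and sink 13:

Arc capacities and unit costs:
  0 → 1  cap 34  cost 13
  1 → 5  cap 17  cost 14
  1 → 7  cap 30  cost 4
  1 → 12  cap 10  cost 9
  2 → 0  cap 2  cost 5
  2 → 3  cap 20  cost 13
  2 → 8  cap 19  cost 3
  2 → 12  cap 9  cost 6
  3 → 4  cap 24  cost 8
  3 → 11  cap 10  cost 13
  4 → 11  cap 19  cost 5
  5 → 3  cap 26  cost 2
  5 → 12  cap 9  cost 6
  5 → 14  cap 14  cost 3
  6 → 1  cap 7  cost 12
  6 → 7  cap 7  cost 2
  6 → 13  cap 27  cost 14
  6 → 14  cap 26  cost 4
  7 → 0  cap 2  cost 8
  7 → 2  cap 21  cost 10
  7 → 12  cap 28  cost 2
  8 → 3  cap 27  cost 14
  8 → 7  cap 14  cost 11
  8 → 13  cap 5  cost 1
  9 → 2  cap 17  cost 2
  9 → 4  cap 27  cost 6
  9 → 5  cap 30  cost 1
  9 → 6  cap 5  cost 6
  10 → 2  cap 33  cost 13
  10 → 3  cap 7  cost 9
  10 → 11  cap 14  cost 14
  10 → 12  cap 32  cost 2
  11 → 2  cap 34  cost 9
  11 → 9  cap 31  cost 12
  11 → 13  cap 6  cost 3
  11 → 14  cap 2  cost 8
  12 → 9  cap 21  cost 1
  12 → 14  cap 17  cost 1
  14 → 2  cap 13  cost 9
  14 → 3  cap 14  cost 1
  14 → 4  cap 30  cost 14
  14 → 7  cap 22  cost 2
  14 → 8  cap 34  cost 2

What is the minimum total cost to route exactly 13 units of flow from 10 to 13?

shortest-cost path #1: 10→12→14→8→13 push 5 @ unit cost 6 (adds 30)
shortest-cost path #2: 10→11→13 push 6 @ unit cost 17 (adds 102)
shortest-cost path #3: 10→12→9→6→13 push 2 @ unit cost 23 (adds 46)
total cost = 178

Minimum cost for 13 units: 178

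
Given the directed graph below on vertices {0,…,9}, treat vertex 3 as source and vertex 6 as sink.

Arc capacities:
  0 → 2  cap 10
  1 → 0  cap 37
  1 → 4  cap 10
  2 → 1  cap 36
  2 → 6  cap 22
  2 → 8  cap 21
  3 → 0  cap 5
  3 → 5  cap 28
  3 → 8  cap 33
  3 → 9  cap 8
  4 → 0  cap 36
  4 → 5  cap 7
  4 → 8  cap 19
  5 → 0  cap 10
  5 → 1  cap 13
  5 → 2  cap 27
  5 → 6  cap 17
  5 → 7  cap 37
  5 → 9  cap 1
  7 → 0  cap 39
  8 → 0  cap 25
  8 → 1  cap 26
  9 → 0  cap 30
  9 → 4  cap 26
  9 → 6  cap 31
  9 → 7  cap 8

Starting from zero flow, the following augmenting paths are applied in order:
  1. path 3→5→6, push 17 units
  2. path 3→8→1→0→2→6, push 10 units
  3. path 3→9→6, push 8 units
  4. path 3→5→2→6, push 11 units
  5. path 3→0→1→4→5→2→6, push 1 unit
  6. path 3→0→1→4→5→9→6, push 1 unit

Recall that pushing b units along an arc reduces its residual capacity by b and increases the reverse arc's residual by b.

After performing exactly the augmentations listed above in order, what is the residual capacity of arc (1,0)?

Residual capacity of (1,0): 29

after path 1 (3→5→6, push 17): res(1,0)=37
after path 2 (3→8→1→0→2→6, push 10): res(1,0)=27
after path 3 (3→9→6, push 8): res(1,0)=27
after path 4 (3→5→2→6, push 11): res(1,0)=27
after path 5 (3→0→1→4→5→2→6, push 1): res(1,0)=28
after path 6 (3→0→1→4→5→9→6, push 1): res(1,0)=29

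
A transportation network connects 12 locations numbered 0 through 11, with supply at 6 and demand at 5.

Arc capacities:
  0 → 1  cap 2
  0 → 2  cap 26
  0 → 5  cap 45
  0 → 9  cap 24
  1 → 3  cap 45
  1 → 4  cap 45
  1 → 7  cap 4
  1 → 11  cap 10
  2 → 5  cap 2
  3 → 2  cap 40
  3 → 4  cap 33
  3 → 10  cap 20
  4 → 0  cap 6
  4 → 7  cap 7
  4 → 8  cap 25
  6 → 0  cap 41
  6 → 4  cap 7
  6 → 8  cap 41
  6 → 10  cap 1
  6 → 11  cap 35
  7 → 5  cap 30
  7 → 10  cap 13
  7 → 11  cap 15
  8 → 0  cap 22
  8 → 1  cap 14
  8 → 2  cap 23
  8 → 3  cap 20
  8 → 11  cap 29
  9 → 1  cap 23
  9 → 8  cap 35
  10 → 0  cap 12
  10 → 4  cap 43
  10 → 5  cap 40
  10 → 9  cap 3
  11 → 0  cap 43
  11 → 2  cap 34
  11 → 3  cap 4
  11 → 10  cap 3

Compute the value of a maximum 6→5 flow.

augment #1: 6→0→5 bottleneck 41, total now 41
augment #2: 6→10→5 bottleneck 1, total now 42
augment #3: 6→4→0→5 bottleneck 4, total now 46
augment #4: 6→4→7→5 bottleneck 3, total now 49
augment #5: 6→8→2→5 bottleneck 2, total now 51
augment #6: 6→11→10→5 bottleneck 3, total now 54
augment #7: 6→8→1→7→5 bottleneck 4, total now 58
augment #8: 6→8→3→10→5 bottleneck 20, total now 78
augment #9: 6→8→0→4→7→5 bottleneck 4, total now 82

Maximum flow value: 82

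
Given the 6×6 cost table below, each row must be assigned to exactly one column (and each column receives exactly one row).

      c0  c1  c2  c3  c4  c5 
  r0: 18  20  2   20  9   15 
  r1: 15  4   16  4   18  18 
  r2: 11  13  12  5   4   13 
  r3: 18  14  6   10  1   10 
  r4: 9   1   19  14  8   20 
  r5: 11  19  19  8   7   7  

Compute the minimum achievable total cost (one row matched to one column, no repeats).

Minimum assignment cost: 26

optimal assignment: row0→col2 (cost 2), row1→col3 (cost 4), row2→col0 (cost 11), row3→col4 (cost 1), row4→col1 (cost 1), row5→col5 (cost 7)
total = 2 + 4 + 11 + 1 + 1 + 7 = 26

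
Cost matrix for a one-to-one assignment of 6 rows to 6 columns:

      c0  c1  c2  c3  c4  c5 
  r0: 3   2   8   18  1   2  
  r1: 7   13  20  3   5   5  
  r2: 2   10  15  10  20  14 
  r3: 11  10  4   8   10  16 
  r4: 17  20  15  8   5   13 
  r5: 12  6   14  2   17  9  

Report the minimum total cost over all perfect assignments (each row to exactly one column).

optimal assignment: row0→col1 (cost 2), row1→col5 (cost 5), row2→col0 (cost 2), row3→col2 (cost 4), row4→col4 (cost 5), row5→col3 (cost 2)
total = 2 + 5 + 2 + 4 + 5 + 2 = 20

Minimum assignment cost: 20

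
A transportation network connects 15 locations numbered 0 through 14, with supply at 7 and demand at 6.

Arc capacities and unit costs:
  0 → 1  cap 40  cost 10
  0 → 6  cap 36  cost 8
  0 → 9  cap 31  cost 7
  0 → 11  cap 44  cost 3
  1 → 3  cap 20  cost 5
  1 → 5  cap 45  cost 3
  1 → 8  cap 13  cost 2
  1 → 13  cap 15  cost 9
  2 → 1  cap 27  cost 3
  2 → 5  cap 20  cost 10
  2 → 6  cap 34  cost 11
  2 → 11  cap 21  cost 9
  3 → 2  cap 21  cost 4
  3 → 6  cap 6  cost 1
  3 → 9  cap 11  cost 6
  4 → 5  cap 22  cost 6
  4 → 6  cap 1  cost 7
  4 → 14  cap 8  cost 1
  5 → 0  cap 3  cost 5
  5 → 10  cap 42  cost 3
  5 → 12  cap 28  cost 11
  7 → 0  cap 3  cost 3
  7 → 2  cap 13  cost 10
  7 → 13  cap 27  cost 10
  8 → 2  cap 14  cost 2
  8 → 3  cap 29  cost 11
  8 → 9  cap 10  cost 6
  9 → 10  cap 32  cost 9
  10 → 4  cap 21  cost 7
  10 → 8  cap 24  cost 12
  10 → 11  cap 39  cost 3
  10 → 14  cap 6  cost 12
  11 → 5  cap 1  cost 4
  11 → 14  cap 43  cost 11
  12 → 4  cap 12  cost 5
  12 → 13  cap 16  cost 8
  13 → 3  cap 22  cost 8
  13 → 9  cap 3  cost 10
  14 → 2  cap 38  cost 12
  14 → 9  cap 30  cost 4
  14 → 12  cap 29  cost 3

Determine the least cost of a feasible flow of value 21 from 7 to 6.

Minimum cost for 21 units: 399

shortest-cost path #1: 7→0→6 push 3 @ unit cost 11 (adds 33)
shortest-cost path #2: 7→13→3→6 push 6 @ unit cost 19 (adds 114)
shortest-cost path #3: 7→2→6 push 12 @ unit cost 21 (adds 252)
total cost = 399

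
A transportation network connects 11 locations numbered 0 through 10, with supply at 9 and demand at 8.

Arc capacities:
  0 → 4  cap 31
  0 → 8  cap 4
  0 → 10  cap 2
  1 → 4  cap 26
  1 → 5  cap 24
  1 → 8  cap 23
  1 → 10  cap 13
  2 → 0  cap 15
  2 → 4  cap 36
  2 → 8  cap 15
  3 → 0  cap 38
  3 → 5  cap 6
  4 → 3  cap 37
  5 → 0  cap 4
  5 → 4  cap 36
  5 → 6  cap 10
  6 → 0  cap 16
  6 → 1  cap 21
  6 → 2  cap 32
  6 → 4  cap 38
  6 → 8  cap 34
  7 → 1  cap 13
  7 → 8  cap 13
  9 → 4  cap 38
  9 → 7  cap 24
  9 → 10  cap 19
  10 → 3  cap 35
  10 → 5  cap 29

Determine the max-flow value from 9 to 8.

Maximum flow value: 38

augment #1: 9→7→8 bottleneck 13, total now 13
augment #2: 9→7→1→8 bottleneck 11, total now 24
augment #3: 9→4→3→0→8 bottleneck 4, total now 28
augment #4: 9→10→5→6→8 bottleneck 10, total now 38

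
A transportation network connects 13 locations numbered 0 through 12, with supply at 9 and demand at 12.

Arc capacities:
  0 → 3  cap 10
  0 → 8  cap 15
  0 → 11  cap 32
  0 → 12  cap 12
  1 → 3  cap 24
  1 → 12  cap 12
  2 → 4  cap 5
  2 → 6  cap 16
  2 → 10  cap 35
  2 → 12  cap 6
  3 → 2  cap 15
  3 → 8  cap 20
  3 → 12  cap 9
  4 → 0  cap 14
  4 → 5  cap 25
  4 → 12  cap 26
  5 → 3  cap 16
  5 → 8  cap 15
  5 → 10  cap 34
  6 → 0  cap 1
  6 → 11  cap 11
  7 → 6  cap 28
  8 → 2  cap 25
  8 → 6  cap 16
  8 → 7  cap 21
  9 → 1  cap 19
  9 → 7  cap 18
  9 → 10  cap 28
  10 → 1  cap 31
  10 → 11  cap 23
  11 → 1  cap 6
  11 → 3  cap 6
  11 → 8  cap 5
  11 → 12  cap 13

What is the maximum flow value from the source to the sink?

Maximum flow value: 46

augment #1: 9→1→12 bottleneck 12, total now 12
augment #2: 9→1→3→12 bottleneck 7, total now 19
augment #3: 9→10→11→12 bottleneck 13, total now 32
augment #4: 9→7→6→0→12 bottleneck 1, total now 33
augment #5: 9→10→1→3→12 bottleneck 2, total now 35
augment #6: 9→10→1→3→2→12 bottleneck 6, total now 41
augment #7: 9→10→1→3→2→4→12 bottleneck 5, total now 46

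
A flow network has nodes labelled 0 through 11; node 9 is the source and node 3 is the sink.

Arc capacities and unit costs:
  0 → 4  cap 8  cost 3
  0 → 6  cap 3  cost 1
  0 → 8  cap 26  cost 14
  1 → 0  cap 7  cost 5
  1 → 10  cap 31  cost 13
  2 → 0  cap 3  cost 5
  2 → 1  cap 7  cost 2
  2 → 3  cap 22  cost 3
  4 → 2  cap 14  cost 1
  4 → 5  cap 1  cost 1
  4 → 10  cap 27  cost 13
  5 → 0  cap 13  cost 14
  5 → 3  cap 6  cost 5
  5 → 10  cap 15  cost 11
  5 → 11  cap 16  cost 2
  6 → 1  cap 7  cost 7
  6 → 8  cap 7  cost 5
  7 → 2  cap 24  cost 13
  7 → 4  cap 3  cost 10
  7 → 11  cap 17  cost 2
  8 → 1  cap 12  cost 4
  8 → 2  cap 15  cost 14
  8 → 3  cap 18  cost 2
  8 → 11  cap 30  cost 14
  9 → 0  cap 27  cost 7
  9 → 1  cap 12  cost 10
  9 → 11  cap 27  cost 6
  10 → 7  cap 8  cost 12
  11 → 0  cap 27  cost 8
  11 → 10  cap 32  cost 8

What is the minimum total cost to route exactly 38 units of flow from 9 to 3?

Minimum cost for 38 units: 1005

shortest-cost path #1: 9→0→4→2→3 push 8 @ unit cost 14 (adds 112)
shortest-cost path #2: 9→0→6→8→3 push 3 @ unit cost 15 (adds 45)
shortest-cost path #3: 9→0→8→3 push 15 @ unit cost 23 (adds 345)
shortest-cost path #4: 9→0→8→2→3 push 1 @ unit cost 38 (adds 38)
shortest-cost path #5: 9→11→10→7→4→2→3 push 3 @ unit cost 40 (adds 120)
shortest-cost path #6: 9→11→10→7→2→3 push 5 @ unit cost 42 (adds 210)
shortest-cost path #7: 9→11→0→8→2→3 push 3 @ unit cost 45 (adds 135)
total cost = 1005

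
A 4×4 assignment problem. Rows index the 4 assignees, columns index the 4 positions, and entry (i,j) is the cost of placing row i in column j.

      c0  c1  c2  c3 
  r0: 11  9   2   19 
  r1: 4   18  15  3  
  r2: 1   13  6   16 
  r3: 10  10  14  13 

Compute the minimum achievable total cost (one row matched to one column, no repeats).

Minimum assignment cost: 16

optimal assignment: row0→col2 (cost 2), row1→col3 (cost 3), row2→col0 (cost 1), row3→col1 (cost 10)
total = 2 + 3 + 1 + 10 = 16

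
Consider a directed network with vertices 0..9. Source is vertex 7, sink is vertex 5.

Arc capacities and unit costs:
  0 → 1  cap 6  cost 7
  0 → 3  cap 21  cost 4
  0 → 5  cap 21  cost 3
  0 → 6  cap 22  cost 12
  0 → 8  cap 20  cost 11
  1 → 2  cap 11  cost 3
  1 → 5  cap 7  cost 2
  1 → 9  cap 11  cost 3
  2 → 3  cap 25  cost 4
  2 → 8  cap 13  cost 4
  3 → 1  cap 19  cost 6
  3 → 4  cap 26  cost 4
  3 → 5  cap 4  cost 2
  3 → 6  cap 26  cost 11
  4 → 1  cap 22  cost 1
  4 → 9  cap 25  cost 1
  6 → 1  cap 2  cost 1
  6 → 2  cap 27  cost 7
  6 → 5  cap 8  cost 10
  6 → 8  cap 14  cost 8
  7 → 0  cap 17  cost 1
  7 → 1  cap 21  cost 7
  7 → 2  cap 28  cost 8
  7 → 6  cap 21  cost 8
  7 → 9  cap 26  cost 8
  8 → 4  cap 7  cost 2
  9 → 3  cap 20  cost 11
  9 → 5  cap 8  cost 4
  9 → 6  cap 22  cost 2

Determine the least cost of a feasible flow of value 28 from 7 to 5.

shortest-cost path #1: 7→0→5 push 17 @ unit cost 4 (adds 68)
shortest-cost path #2: 7→1→5 push 7 @ unit cost 9 (adds 63)
shortest-cost path #3: 7→9→5 push 4 @ unit cost 12 (adds 48)
total cost = 179

Minimum cost for 28 units: 179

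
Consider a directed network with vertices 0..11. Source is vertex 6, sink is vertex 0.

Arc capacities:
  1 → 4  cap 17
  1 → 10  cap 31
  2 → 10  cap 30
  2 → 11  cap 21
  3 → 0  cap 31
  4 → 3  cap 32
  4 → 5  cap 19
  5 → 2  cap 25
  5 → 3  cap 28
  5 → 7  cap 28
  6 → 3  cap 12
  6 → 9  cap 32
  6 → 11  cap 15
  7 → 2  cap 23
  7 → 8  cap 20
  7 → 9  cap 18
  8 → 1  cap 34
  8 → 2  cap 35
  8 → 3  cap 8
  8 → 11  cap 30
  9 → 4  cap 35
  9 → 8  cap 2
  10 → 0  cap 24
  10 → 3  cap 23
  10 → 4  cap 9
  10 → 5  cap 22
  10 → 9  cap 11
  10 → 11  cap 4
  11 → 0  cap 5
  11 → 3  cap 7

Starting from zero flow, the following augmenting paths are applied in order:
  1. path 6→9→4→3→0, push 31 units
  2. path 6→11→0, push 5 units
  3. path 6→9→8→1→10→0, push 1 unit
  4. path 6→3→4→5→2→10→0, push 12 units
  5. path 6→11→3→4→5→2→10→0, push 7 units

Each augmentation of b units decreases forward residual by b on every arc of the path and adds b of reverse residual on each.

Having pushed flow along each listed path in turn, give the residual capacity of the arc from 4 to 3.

Residual capacity of (4,3): 20

after path 1 (6→9→4→3→0, push 31): res(4,3)=1
after path 2 (6→11→0, push 5): res(4,3)=1
after path 3 (6→9→8→1→10→0, push 1): res(4,3)=1
after path 4 (6→3→4→5→2→10→0, push 12): res(4,3)=13
after path 5 (6→11→3→4→5→2→10→0, push 7): res(4,3)=20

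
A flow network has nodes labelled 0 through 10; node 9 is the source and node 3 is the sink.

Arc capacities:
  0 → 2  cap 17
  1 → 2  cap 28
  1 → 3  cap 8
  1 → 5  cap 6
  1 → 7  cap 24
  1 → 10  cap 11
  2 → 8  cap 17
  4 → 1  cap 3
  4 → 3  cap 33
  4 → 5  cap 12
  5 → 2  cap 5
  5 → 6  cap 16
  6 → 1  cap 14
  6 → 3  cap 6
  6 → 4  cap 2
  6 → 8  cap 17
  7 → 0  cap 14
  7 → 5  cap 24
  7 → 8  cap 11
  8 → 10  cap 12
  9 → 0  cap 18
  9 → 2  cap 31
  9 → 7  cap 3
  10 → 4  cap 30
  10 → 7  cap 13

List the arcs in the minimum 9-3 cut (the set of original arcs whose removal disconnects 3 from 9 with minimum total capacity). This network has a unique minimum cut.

Min-cut arcs: {(8,10), (9,7)} (total capacity 15)

augment #1: 9→7→5→6→3 push 3
augment #2: 9→2→8→10→4→3 push 12
max flow = 15; residual-reachable set from 9 gives S-side
cut edges (S→T): {(8,10), (9,7)} total cap 15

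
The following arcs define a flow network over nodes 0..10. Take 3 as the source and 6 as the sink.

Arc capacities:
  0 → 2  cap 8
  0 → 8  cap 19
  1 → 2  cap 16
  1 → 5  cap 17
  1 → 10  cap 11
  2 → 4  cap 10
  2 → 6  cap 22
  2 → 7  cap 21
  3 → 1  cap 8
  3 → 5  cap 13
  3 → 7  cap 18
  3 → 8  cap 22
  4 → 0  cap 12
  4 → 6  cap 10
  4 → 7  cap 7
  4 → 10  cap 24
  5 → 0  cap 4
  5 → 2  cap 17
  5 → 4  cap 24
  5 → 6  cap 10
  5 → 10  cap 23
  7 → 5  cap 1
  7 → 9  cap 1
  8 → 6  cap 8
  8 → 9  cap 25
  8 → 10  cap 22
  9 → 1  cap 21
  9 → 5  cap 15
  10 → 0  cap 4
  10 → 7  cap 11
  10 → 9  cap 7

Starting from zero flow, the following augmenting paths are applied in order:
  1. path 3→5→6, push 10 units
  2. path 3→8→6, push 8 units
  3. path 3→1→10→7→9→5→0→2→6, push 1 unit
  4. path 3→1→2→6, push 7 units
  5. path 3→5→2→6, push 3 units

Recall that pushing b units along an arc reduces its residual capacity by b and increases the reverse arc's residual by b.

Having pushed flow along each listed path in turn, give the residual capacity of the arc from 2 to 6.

Residual capacity of (2,6): 11

after path 1 (3→5→6, push 10): res(2,6)=22
after path 2 (3→8→6, push 8): res(2,6)=22
after path 3 (3→1→10→7→9→5→0→2→6, push 1): res(2,6)=21
after path 4 (3→1→2→6, push 7): res(2,6)=14
after path 5 (3→5→2→6, push 3): res(2,6)=11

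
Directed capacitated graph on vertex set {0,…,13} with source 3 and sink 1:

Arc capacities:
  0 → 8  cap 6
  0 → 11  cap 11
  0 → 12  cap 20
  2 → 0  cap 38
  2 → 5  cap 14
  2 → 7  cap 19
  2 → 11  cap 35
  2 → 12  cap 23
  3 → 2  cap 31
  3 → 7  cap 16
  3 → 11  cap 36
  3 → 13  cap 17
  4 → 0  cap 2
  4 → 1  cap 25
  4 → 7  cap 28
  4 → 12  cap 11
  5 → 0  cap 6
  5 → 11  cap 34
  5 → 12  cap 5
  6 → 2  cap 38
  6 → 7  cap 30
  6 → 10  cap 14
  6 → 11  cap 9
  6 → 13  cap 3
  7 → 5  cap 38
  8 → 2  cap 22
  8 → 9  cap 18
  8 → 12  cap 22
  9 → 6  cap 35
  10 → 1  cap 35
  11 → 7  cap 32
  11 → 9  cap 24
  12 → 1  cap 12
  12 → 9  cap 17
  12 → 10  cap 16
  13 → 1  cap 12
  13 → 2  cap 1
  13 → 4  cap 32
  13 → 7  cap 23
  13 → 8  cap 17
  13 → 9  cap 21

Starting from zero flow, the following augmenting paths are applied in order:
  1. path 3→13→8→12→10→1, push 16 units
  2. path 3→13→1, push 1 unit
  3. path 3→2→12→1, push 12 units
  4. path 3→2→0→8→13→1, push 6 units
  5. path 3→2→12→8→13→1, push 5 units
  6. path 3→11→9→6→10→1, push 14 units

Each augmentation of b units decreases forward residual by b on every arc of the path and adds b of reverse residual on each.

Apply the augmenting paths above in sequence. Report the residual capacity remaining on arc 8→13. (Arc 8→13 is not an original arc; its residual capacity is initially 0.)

Residual capacity of (8,13): 5

after path 1 (3→13→8→12→10→1, push 16): res(8,13)=16
after path 2 (3→13→1, push 1): res(8,13)=16
after path 3 (3→2→12→1, push 12): res(8,13)=16
after path 4 (3→2→0→8→13→1, push 6): res(8,13)=10
after path 5 (3→2→12→8→13→1, push 5): res(8,13)=5
after path 6 (3→11→9→6→10→1, push 14): res(8,13)=5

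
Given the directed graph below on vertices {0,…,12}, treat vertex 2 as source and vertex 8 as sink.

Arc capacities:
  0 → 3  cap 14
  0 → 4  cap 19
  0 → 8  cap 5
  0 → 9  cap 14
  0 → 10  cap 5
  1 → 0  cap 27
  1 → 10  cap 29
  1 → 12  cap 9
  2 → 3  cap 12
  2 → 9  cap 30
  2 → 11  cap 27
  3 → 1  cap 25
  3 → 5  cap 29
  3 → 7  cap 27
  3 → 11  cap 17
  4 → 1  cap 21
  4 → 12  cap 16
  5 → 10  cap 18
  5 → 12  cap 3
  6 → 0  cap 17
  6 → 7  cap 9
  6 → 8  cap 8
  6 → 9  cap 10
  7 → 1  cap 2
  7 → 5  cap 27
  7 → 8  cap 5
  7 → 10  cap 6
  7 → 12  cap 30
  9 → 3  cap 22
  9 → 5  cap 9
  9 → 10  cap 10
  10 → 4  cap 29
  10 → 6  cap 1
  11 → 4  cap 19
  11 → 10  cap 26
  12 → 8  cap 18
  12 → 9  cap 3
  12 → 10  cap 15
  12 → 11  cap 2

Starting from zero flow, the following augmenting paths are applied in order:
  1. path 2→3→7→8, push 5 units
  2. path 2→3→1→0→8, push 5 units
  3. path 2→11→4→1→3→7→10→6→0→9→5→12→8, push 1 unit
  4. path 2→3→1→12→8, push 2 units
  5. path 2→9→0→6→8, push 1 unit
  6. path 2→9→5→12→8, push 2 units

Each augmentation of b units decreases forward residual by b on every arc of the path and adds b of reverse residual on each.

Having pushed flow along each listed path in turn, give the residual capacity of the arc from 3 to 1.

Residual capacity of (3,1): 19

after path 1 (2→3→7→8, push 5): res(3,1)=25
after path 2 (2→3→1→0→8, push 5): res(3,1)=20
after path 3 (2→11→4→1→3→7→10→6→0→9→5→12→8, push 1): res(3,1)=21
after path 4 (2→3→1→12→8, push 2): res(3,1)=19
after path 5 (2→9→0→6→8, push 1): res(3,1)=19
after path 6 (2→9→5→12→8, push 2): res(3,1)=19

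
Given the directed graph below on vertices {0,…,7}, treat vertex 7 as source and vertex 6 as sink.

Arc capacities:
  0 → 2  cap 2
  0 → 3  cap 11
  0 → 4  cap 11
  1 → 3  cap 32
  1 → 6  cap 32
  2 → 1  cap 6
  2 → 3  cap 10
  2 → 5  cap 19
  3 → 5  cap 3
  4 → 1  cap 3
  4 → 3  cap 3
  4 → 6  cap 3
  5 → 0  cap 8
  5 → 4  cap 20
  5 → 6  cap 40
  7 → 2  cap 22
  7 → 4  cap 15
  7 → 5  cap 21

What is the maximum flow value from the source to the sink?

augment #1: 7→4→6 bottleneck 3, total now 3
augment #2: 7→5→6 bottleneck 21, total now 24
augment #3: 7→2→1→6 bottleneck 6, total now 30
augment #4: 7→2→5→6 bottleneck 16, total now 46
augment #5: 7→4→1→6 bottleneck 3, total now 49
augment #6: 7→4→3→5→6 bottleneck 3, total now 52

Maximum flow value: 52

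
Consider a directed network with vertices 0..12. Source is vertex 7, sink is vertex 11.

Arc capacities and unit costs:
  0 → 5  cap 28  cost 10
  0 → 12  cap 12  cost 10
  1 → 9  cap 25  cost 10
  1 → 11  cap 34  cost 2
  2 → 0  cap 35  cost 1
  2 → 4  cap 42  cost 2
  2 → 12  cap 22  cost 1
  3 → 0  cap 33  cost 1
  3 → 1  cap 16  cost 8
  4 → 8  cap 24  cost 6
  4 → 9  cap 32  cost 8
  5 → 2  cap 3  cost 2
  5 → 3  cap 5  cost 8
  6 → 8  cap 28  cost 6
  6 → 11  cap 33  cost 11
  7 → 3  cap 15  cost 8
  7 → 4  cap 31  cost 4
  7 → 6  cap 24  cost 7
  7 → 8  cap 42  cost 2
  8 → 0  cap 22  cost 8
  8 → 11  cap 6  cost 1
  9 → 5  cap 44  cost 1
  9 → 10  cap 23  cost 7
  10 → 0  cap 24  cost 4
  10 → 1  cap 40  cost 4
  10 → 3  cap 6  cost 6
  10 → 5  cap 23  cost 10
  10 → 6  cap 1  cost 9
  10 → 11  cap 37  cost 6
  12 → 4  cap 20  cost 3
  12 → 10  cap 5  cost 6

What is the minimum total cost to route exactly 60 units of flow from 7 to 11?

shortest-cost path #1: 7→8→11 push 6 @ unit cost 3 (adds 18)
shortest-cost path #2: 7→6→11 push 24 @ unit cost 18 (adds 432)
shortest-cost path #3: 7→3→1→11 push 15 @ unit cost 18 (adds 270)
shortest-cost path #4: 7→4→9→10→11 push 15 @ unit cost 25 (adds 375)
total cost = 1095

Minimum cost for 60 units: 1095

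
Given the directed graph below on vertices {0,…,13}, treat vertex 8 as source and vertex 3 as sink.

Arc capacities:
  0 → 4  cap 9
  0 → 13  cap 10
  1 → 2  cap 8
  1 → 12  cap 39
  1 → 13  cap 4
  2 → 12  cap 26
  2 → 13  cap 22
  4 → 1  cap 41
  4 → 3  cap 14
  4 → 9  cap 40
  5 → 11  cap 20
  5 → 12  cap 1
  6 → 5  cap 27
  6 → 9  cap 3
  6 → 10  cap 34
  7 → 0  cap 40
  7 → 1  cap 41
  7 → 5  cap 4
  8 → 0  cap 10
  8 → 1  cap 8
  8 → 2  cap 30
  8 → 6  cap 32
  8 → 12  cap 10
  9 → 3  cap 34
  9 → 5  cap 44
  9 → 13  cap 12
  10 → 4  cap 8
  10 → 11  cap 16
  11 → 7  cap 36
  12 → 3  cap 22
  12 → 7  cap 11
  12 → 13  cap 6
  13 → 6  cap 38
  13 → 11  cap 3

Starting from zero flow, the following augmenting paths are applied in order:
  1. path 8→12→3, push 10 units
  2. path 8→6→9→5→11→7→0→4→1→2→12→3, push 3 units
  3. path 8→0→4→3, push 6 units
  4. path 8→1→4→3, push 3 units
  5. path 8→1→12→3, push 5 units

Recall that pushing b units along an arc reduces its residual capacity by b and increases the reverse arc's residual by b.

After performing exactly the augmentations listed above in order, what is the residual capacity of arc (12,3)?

after path 1 (8→12→3, push 10): res(12,3)=12
after path 2 (8→6→9→5→11→7→0→4→1→2→12→3, push 3): res(12,3)=9
after path 3 (8→0→4→3, push 6): res(12,3)=9
after path 4 (8→1→4→3, push 3): res(12,3)=9
after path 5 (8→1→12→3, push 5): res(12,3)=4

Residual capacity of (12,3): 4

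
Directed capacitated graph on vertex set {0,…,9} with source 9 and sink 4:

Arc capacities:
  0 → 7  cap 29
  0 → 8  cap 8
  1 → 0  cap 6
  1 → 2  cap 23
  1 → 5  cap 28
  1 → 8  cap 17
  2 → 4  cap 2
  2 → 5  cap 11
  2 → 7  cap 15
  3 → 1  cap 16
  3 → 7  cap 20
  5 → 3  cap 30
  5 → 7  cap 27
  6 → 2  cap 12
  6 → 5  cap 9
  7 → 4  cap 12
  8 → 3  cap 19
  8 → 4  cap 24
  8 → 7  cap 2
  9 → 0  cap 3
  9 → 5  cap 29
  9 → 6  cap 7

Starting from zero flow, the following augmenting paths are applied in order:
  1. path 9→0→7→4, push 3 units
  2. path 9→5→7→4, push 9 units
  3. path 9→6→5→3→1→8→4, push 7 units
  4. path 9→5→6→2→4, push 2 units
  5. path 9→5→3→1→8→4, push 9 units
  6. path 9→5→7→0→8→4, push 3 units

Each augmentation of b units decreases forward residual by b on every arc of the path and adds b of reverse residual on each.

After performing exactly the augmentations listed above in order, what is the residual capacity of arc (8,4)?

Residual capacity of (8,4): 5

after path 1 (9→0→7→4, push 3): res(8,4)=24
after path 2 (9→5→7→4, push 9): res(8,4)=24
after path 3 (9→6→5→3→1→8→4, push 7): res(8,4)=17
after path 4 (9→5→6→2→4, push 2): res(8,4)=17
after path 5 (9→5→3→1→8→4, push 9): res(8,4)=8
after path 6 (9→5→7→0→8→4, push 3): res(8,4)=5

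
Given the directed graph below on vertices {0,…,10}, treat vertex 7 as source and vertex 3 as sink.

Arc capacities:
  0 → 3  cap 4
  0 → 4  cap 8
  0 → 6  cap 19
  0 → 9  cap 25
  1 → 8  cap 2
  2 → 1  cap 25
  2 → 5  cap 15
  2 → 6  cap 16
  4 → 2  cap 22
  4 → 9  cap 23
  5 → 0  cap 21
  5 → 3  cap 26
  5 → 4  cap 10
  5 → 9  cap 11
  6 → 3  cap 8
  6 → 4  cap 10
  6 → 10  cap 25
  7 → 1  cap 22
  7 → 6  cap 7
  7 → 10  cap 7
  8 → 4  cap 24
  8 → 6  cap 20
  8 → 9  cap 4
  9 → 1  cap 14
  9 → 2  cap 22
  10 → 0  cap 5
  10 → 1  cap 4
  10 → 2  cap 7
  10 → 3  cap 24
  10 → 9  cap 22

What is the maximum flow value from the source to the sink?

augment #1: 7→6→3 bottleneck 7, total now 7
augment #2: 7→10→3 bottleneck 7, total now 14
augment #3: 7→1→8→6→3 bottleneck 1, total now 15
augment #4: 7→1→8→6→10→3 bottleneck 1, total now 16

Maximum flow value: 16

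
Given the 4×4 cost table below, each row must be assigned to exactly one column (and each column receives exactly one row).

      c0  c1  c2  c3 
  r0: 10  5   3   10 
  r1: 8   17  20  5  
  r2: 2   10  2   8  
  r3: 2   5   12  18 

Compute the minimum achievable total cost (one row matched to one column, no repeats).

Minimum assignment cost: 14

optimal assignment: row0→col1 (cost 5), row1→col3 (cost 5), row2→col2 (cost 2), row3→col0 (cost 2)
total = 5 + 5 + 2 + 2 = 14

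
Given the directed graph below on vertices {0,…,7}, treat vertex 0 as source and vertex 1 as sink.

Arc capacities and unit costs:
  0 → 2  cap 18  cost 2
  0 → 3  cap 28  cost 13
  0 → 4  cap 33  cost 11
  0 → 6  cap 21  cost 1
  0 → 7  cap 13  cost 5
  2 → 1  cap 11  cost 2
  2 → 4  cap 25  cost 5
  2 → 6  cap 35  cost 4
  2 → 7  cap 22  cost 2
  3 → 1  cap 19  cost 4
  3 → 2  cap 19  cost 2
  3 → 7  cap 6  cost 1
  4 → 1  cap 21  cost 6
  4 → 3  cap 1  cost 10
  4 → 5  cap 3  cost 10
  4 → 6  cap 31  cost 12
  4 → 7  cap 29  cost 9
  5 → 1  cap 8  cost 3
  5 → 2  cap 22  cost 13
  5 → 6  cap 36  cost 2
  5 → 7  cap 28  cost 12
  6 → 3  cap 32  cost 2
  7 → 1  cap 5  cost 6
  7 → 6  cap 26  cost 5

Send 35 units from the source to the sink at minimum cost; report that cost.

Minimum cost for 35 units: 227

shortest-cost path #1: 0→2→1 push 11 @ unit cost 4 (adds 44)
shortest-cost path #2: 0→6→3→1 push 19 @ unit cost 7 (adds 133)
shortest-cost path #3: 0→2→7→1 push 5 @ unit cost 10 (adds 50)
total cost = 227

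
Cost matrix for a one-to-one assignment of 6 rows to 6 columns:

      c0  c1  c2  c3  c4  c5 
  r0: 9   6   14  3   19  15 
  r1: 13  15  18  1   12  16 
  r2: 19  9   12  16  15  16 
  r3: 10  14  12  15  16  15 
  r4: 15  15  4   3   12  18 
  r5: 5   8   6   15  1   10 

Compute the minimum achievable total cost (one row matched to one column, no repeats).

Minimum assignment cost: 38

optimal assignment: row0→col1 (cost 6), row1→col3 (cost 1), row2→col5 (cost 16), row3→col0 (cost 10), row4→col2 (cost 4), row5→col4 (cost 1)
total = 6 + 1 + 16 + 10 + 4 + 1 = 38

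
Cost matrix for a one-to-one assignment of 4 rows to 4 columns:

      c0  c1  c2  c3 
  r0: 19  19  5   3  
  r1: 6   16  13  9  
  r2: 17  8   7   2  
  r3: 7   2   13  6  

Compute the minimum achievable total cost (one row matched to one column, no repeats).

optimal assignment: row0→col2 (cost 5), row1→col0 (cost 6), row2→col3 (cost 2), row3→col1 (cost 2)
total = 5 + 6 + 2 + 2 = 15

Minimum assignment cost: 15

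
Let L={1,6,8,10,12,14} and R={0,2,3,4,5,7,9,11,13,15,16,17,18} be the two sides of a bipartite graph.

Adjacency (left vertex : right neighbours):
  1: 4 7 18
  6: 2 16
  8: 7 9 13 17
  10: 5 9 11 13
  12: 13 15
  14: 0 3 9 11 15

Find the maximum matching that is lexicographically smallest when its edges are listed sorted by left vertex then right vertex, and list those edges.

|M| = 6 (so the lex-smallest maximum matching has 6 edges)
process left vertices in ascending order; for each, take the smallest-labelled available neighbour that still permits 6 edges overall, or leave it unmatched if none does
lex-smallest matching: {1-4, 6-2, 8-7, 10-5, 12-13, 14-0}

Lex-smallest maximum matching: {(1,4), (6,2), (8,7), (10,5), (12,13), (14,0)}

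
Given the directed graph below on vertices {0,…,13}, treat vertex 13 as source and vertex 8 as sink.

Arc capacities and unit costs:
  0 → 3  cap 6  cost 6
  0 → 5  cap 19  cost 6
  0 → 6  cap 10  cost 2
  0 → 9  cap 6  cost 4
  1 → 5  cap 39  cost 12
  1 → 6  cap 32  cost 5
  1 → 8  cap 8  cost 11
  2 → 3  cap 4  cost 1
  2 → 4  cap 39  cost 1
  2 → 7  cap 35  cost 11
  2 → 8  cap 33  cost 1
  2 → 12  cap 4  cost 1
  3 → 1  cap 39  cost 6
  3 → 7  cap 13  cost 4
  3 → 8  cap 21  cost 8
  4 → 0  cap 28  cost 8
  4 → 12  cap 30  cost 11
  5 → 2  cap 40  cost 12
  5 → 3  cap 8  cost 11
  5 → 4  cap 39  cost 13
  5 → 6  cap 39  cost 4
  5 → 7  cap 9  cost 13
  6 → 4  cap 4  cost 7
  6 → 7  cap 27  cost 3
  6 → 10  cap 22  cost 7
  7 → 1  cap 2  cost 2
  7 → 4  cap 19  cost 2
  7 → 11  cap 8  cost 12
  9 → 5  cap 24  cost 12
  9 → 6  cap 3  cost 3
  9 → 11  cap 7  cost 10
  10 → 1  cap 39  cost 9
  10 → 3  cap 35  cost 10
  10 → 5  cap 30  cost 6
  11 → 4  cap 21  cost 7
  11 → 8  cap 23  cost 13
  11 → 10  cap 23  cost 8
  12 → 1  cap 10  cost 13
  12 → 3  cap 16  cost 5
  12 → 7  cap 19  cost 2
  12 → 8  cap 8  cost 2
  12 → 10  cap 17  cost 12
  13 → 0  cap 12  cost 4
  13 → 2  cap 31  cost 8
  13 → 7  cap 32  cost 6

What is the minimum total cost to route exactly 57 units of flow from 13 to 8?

Minimum cost for 57 units: 879

shortest-cost path #1: 13→2→8 push 31 @ unit cost 9 (adds 279)
shortest-cost path #2: 13→0→3→8 push 6 @ unit cost 18 (adds 108)
shortest-cost path #3: 13→7→1→8 push 2 @ unit cost 19 (adds 38)
shortest-cost path #4: 13→7→4→12→8 push 8 @ unit cost 21 (adds 168)
shortest-cost path #5: 13→0→5→2→8 push 2 @ unit cost 23 (adds 46)
shortest-cost path #6: 13→0→5→3→8 push 4 @ unit cost 29 (adds 116)
shortest-cost path #7: 13→7→11→8 push 4 @ unit cost 31 (adds 124)
total cost = 879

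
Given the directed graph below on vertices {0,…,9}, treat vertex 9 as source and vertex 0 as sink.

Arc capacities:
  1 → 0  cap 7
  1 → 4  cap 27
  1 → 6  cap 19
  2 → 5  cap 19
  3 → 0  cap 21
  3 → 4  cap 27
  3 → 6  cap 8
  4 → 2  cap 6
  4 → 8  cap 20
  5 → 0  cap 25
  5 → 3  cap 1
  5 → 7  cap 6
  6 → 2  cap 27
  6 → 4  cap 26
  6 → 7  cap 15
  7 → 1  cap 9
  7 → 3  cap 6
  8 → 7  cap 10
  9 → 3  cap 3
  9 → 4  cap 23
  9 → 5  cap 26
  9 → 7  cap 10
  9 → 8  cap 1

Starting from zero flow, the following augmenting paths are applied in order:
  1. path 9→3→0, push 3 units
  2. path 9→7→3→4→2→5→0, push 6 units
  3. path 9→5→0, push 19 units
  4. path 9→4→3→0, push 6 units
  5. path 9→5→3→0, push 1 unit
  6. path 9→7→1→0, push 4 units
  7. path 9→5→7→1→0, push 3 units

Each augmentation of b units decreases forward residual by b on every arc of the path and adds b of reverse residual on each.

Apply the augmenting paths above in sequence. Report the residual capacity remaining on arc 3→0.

Residual capacity of (3,0): 11

after path 1 (9→3→0, push 3): res(3,0)=18
after path 2 (9→7→3→4→2→5→0, push 6): res(3,0)=18
after path 3 (9→5→0, push 19): res(3,0)=18
after path 4 (9→4→3→0, push 6): res(3,0)=12
after path 5 (9→5→3→0, push 1): res(3,0)=11
after path 6 (9→7→1→0, push 4): res(3,0)=11
after path 7 (9→5→7→1→0, push 3): res(3,0)=11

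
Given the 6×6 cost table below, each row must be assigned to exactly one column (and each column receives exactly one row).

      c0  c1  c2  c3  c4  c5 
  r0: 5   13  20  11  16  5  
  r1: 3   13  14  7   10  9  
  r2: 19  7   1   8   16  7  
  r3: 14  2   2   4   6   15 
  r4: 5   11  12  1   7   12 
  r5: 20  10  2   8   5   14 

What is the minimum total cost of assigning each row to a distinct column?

optimal assignment: row0→col5 (cost 5), row1→col0 (cost 3), row2→col2 (cost 1), row3→col1 (cost 2), row4→col3 (cost 1), row5→col4 (cost 5)
total = 5 + 3 + 1 + 2 + 1 + 5 = 17

Minimum assignment cost: 17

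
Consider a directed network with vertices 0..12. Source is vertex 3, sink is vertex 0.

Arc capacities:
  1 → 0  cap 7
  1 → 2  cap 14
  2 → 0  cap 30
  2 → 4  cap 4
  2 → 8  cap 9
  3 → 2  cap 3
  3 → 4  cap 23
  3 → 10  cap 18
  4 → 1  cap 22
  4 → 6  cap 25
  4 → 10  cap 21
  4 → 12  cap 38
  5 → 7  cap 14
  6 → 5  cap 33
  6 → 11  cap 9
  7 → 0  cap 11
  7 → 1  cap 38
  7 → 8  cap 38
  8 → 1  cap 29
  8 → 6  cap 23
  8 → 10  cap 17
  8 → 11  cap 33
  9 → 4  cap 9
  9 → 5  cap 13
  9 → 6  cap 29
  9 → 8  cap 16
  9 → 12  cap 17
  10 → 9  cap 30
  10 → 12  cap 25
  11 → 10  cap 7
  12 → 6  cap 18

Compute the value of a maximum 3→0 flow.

augment #1: 3→2→0 bottleneck 3, total now 3
augment #2: 3→4→1→0 bottleneck 7, total now 10
augment #3: 3→4→1→2→0 bottleneck 14, total now 24
augment #4: 3→4→6→5→7→0 bottleneck 2, total now 26
augment #5: 3→10→9→5→7→0 bottleneck 9, total now 35

Maximum flow value: 35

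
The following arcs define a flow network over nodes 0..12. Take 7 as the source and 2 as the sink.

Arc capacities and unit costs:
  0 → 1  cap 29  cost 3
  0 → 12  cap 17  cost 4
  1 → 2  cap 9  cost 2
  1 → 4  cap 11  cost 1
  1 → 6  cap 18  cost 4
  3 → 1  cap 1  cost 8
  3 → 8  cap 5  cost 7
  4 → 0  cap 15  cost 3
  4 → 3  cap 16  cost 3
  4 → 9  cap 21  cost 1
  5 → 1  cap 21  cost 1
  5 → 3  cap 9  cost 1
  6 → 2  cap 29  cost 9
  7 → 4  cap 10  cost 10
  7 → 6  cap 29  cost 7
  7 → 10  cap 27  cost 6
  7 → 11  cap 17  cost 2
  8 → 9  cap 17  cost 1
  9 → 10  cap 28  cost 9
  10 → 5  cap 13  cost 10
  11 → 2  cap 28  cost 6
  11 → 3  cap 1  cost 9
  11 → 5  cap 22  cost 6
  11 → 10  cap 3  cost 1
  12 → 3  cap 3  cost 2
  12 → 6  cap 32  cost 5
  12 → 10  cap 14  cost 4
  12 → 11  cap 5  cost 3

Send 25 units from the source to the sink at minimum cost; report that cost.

Minimum cost for 25 units: 264

shortest-cost path #1: 7→11→2 push 17 @ unit cost 8 (adds 136)
shortest-cost path #2: 7→6→2 push 8 @ unit cost 16 (adds 128)
total cost = 264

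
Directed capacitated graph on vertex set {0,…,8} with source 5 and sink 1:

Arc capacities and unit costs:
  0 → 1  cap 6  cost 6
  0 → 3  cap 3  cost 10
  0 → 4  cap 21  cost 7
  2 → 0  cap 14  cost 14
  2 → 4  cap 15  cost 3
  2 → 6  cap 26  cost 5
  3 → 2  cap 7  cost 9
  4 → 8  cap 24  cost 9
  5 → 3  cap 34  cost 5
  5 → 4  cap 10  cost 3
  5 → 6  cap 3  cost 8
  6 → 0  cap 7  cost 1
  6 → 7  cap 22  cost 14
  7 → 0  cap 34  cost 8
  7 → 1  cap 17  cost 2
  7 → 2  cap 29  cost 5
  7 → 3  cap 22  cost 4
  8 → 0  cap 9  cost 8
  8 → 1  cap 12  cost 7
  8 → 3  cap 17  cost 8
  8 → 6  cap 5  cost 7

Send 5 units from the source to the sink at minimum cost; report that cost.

shortest-cost path #1: 5→6→0→1 push 3 @ unit cost 15 (adds 45)
shortest-cost path #2: 5→4→8→1 push 2 @ unit cost 19 (adds 38)
total cost = 83

Minimum cost for 5 units: 83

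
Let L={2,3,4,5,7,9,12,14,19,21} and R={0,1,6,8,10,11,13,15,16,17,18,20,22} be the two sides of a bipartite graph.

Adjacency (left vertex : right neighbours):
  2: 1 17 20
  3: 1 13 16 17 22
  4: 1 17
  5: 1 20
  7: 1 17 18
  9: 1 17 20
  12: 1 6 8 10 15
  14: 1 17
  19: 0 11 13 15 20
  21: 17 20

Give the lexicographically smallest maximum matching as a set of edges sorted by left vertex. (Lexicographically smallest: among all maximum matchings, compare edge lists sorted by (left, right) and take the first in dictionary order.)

|M| = 7 (so the lex-smallest maximum matching has 7 edges)
process left vertices in ascending order; for each, take the smallest-labelled available neighbour that still permits 7 edges overall, or leave it unmatched if none does
lex-smallest matching: {2-1, 3-13, 4-17, 5-20, 7-18, 12-6, 19-0}

Lex-smallest maximum matching: {(2,1), (3,13), (4,17), (5,20), (7,18), (12,6), (19,0)}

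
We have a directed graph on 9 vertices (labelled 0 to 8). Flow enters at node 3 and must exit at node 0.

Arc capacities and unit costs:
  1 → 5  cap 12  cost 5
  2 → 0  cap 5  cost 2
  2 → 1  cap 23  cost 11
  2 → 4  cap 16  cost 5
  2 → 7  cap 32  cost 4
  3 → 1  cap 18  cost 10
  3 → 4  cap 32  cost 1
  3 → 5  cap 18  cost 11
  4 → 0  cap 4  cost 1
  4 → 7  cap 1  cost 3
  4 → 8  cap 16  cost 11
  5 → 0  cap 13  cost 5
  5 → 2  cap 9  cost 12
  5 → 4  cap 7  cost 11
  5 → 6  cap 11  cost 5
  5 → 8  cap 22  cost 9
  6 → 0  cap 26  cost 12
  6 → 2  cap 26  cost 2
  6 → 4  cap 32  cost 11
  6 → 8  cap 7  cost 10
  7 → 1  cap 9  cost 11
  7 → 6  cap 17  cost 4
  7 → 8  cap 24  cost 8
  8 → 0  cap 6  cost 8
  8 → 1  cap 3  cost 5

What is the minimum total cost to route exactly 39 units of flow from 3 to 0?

shortest-cost path #1: 3→4→0 push 4 @ unit cost 2 (adds 8)
shortest-cost path #2: 3→4→7→6→2→0 push 1 @ unit cost 12 (adds 12)
shortest-cost path #3: 3→5→0 push 13 @ unit cost 16 (adds 208)
shortest-cost path #4: 3→4→8→0 push 6 @ unit cost 20 (adds 120)
shortest-cost path #5: 3→5→6→2→0 push 4 @ unit cost 20 (adds 80)
shortest-cost path #6: 3→5→6→0 push 1 @ unit cost 28 (adds 28)
shortest-cost path #7: 3→1→5→6→0 push 6 @ unit cost 32 (adds 192)
shortest-cost path #8: 3→1→5→2→6→0 push 4 @ unit cost 37 (adds 148)
total cost = 796

Minimum cost for 39 units: 796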